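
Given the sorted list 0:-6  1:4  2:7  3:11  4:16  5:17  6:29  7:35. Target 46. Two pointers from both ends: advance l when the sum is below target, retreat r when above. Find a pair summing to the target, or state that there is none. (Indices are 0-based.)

(11, 35)

l=0 r=7: -6+35=29 <46, l++
l=1 r=7: 4+35=39 <46, l++
l=2 r=7: 7+35=42 <46, l++
l=3 r=7: 11+35=46, found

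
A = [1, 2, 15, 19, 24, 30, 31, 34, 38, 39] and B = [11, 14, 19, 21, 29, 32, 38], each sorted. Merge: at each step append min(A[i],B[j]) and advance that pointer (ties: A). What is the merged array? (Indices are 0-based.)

i=0 j=0: A[i]=1<=B[j]=11 take 1, i++
i=1 j=0: A[i]=2<=B[j]=11 take 2, i++
i=2 j=0: A[i]=15>B[j]=11 take 11, j++
i=2 j=1: A[i]=15>B[j]=14 take 14, j++
i=2 j=2: A[i]=15<=B[j]=19 take 15, i++
i=3 j=2: A[i]=19<=B[j]=19 take 19, i++
i=4 j=2: A[i]=24>B[j]=19 take 19, j++
i=4 j=3: A[i]=24>B[j]=21 take 21, j++
i=4 j=4: A[i]=24<=B[j]=29 take 24, i++
i=5 j=4: A[i]=30>B[j]=29 take 29, j++
i=5 j=5: A[i]=30<=B[j]=32 take 30, i++
i=6 j=5: A[i]=31<=B[j]=32 take 31, i++
i=7 j=5: A[i]=34>B[j]=32 take 32, j++
i=7 j=6: A[i]=34<=B[j]=38 take 34, i++
i=8 j=6: A[i]=38<=B[j]=38 take 38, i++
i=9 j=6: A[i]=39>B[j]=38 take 38, j++
i=9 j=7: B done, take A[i]=39, i++

[1, 2, 11, 14, 15, 19, 19, 21, 24, 29, 30, 31, 32, 34, 38, 38, 39]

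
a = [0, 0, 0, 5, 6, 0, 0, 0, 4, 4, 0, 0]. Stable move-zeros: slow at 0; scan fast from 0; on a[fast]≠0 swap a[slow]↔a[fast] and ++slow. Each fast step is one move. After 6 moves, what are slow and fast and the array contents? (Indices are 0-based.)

(s=0,f=0) a[fast]=0 → fast++
(s=0,f=1) a[fast]=0 → fast++
(s=0,f=2) a[fast]=0 → fast++
(s=0,f=3) a[fast]=5≠0 swap→a[0]=5 → slow++,fast++
(s=1,f=4) a[fast]=6≠0 swap→a[1]=6 → slow++,fast++
(s=2,f=5) a[fast]=0 → fast++

slow=2, fast=6, a=[5, 6, 0, 0, 0, 0, 0, 0, 4, 4, 0, 0]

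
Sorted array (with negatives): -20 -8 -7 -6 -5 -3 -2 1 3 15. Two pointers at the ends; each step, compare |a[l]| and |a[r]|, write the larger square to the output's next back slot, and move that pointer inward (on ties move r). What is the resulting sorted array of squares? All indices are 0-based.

[1, 4, 9, 9, 25, 36, 49, 64, 225, 400]

l=0 r=9: |-20|>|15| out[9]=400, l++
l=1 r=9: |-8|<=|15| out[8]=225, r--
l=1 r=8: |-8|>|3| out[7]=64, l++
l=2 r=8: |-7|>|3| out[6]=49, l++
l=3 r=8: |-6|>|3| out[5]=36, l++
l=4 r=8: |-5|>|3| out[4]=25, l++
l=5 r=8: |-3|<=|3| out[3]=9, r--
l=5 r=7: |-3|>|1| out[2]=9, l++
l=6 r=7: |-2|>|1| out[1]=4, l++
l=7 r=7: |1|<=|1| out[0]=1, r--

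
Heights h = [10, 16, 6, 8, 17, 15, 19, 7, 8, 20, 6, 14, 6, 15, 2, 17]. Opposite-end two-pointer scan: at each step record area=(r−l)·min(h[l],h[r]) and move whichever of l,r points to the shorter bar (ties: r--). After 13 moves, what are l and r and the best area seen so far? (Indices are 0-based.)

l=7, r=9, best area=224

[0,15] min(10,17)*15=150 best=150 * → l++
[1,15] min(16,17)*14=224 best=224 * → l++
[2,15] min(6,17)*13=78 best=224 → l++
[3,15] min(8,17)*12=96 best=224 → l++
[4,15] min(17,17)*11=187 best=224 → r--
[4,14] min(17,2)*10=20 best=224 → r--
[4,13] min(17,15)*9=135 best=224 → r--
[4,12] min(17,6)*8=48 best=224 → r--
[4,11] min(17,14)*7=98 best=224 → r--
[4,10] min(17,6)*6=36 best=224 → r--
[4,9] min(17,20)*5=85 best=224 → l++
[5,9] min(15,20)*4=60 best=224 → l++
[6,9] min(19,20)*3=57 best=224 → l++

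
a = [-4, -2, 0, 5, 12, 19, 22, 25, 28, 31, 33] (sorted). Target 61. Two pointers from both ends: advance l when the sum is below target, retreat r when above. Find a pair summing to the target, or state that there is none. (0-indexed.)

l=0 r=10: -4+33=29 <61, l++
l=1 r=10: -2+33=31 <61, l++
l=2 r=10: 0+33=33 <61, l++
l=3 r=10: 5+33=38 <61, l++
l=4 r=10: 12+33=45 <61, l++
l=5 r=10: 19+33=52 <61, l++
l=6 r=10: 22+33=55 <61, l++
l=7 r=10: 25+33=58 <61, l++
l=8 r=10: 28+33=61, found

(28, 33)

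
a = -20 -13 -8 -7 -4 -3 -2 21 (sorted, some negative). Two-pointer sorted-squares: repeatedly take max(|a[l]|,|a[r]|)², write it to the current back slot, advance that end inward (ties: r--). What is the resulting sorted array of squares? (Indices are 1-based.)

[1,8] |-20|<=|21| out[8]=441 → r--
[1,7] |-20|>|-2| out[7]=400 → l++
[2,7] |-13|>|-2| out[6]=169 → l++
[3,7] |-8|>|-2| out[5]=64 → l++
[4,7] |-7|>|-2| out[4]=49 → l++
[5,7] |-4|>|-2| out[3]=16 → l++
[6,7] |-3|>|-2| out[2]=9 → l++
[7,7] |-2|<=|-2| out[1]=4 → r--

[4, 9, 16, 49, 64, 169, 400, 441]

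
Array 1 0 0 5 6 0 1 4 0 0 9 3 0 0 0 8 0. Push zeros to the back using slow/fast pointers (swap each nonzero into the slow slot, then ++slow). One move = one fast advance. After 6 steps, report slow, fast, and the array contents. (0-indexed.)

slow=3, fast=6, a=[1, 5, 6, 0, 0, 0, 1, 4, 0, 0, 9, 3, 0, 0, 0, 8, 0]

(s=0,f=0) a[fast]=1≠0 swap→a[0]=1 → slow++,fast++
(s=1,f=1) a[fast]=0 → fast++
(s=1,f=2) a[fast]=0 → fast++
(s=1,f=3) a[fast]=5≠0 swap→a[1]=5 → slow++,fast++
(s=2,f=4) a[fast]=6≠0 swap→a[2]=6 → slow++,fast++
(s=3,f=5) a[fast]=0 → fast++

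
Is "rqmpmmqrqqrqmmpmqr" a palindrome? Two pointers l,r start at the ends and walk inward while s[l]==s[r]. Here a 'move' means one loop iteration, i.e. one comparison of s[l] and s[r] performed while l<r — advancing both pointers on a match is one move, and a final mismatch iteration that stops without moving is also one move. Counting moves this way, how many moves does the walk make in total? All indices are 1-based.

[1,18] 'r'=='r' → l++,r--
[2,17] 'q'=='q' → l++,r--
[3,16] 'm'=='m' → l++,r--
[4,15] 'p'=='p' → l++,r--
[5,14] 'm'=='m' → l++,r--
[6,13] 'm'=='m' → l++,r--
[7,12] 'q'=='q' → l++,r--
[8,11] 'r'=='r' → l++,r--
[9,10] 'q'=='q' → l++,r--

9 moves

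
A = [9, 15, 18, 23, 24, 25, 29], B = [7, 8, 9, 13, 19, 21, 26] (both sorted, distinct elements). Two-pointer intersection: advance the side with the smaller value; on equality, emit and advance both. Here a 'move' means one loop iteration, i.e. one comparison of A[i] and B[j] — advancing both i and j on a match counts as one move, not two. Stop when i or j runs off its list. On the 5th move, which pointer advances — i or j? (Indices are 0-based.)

i

i=0 j=0: 9>7, j++
i=0 j=1: 9>8, j++
i=0 j=2: 9==9 emit, i++,j++
i=1 j=3: 15>13, j++
i=1 j=4: 15<19, i++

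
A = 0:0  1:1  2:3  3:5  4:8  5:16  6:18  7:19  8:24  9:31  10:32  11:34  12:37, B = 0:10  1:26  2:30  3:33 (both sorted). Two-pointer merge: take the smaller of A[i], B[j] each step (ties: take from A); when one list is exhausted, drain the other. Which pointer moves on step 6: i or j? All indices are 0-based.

j

i=0 j=0: A[i]=0<=B[j]=10 take 0, i++
i=1 j=0: A[i]=1<=B[j]=10 take 1, i++
i=2 j=0: A[i]=3<=B[j]=10 take 3, i++
i=3 j=0: A[i]=5<=B[j]=10 take 5, i++
i=4 j=0: A[i]=8<=B[j]=10 take 8, i++
i=5 j=0: A[i]=16>B[j]=10 take 10, j++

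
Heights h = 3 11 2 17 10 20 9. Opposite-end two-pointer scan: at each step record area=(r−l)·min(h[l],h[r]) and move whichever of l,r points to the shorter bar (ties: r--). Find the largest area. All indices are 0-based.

max area = 45

[0,6] min(3,9)*6=18 best=18 * → l++
[1,6] min(11,9)*5=45 best=45 * → r--
[1,5] min(11,20)*4=44 best=45 → l++
[2,5] min(2,20)*3=6 best=45 → l++
[3,5] min(17,20)*2=34 best=45 → l++
[4,5] min(10,20)*1=10 best=45 → l++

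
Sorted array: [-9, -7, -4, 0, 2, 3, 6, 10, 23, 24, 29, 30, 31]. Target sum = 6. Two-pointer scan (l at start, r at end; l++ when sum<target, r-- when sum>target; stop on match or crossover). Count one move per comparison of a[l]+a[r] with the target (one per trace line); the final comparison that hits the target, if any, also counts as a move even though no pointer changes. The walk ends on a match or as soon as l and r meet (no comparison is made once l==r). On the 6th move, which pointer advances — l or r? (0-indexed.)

l

l=0 r=12: -9+31=22 >6, r--
l=0 r=11: -9+30=21 >6, r--
l=0 r=10: -9+29=20 >6, r--
l=0 r=9: -9+24=15 >6, r--
l=0 r=8: -9+23=14 >6, r--
l=0 r=7: -9+10=1 <6, l++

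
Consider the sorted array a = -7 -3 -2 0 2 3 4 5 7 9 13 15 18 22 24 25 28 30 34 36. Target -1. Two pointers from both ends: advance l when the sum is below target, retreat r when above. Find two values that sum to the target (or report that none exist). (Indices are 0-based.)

(-3, 2)

[0,19] -7+36=29 >-1 → r--
[0,18] -7+34=27 >-1 → r--
[0,17] -7+30=23 >-1 → r--
[0,16] -7+28=21 >-1 → r--
[0,15] -7+25=18 >-1 → r--
[0,14] -7+24=17 >-1 → r--
[0,13] -7+22=15 >-1 → r--
[0,12] -7+18=11 >-1 → r--
[0,11] -7+15=8 >-1 → r--
[0,10] -7+13=6 >-1 → r--
[0,9] -7+9=2 >-1 → r--
[0,8] -7+7=0 >-1 → r--
[0,7] -7+5=-2 <-1 → l++
[1,7] -3+5=2 >-1 → r--
[1,6] -3+4=1 >-1 → r--
[1,5] -3+3=0 >-1 → r--
[1,4] -3+2=-1 → found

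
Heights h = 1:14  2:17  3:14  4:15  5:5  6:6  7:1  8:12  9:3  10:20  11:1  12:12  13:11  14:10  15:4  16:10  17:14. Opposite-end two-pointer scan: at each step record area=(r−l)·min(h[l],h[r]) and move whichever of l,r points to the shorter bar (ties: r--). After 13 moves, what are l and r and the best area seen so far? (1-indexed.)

l=7, r=10, best area=224

l=1 r=17: min(14,14)*16=224 best=224 *, r--
l=1 r=16: min(14,10)*15=150 best=224, r--
l=1 r=15: min(14,4)*14=56 best=224, r--
l=1 r=14: min(14,10)*13=130 best=224, r--
l=1 r=13: min(14,11)*12=132 best=224, r--
l=1 r=12: min(14,12)*11=132 best=224, r--
l=1 r=11: min(14,1)*10=10 best=224, r--
l=1 r=10: min(14,20)*9=126 best=224, l++
l=2 r=10: min(17,20)*8=136 best=224, l++
l=3 r=10: min(14,20)*7=98 best=224, l++
l=4 r=10: min(15,20)*6=90 best=224, l++
l=5 r=10: min(5,20)*5=25 best=224, l++
l=6 r=10: min(6,20)*4=24 best=224, l++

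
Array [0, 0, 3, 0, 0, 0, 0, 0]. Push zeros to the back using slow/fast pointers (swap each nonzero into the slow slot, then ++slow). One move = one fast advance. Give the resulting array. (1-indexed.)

(s=1,f=1) a[fast]=0 → fast++
(s=1,f=2) a[fast]=0 → fast++
(s=1,f=3) a[fast]=3≠0 swap→a[1]=3 → slow++,fast++
(s=2,f=4) a[fast]=0 → fast++
(s=2,f=5) a[fast]=0 → fast++
(s=2,f=6) a[fast]=0 → fast++
(s=2,f=7) a[fast]=0 → fast++
(s=2,f=8) a[fast]=0 → fast++

[3, 0, 0, 0, 0, 0, 0, 0]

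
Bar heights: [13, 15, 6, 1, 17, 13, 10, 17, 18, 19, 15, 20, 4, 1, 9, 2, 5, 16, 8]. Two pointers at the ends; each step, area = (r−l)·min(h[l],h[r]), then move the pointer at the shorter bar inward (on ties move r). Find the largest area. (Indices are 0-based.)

max area = 240

[0,18] min(13,8)*18=144 best=144 * → r--
[0,17] min(13,16)*17=221 best=221 * → l++
[1,17] min(15,16)*16=240 best=240 * → l++
[2,17] min(6,16)*15=90 best=240 → l++
[3,17] min(1,16)*14=14 best=240 → l++
[4,17] min(17,16)*13=208 best=240 → r--
[4,16] min(17,5)*12=60 best=240 → r--
[4,15] min(17,2)*11=22 best=240 → r--
[4,14] min(17,9)*10=90 best=240 → r--
[4,13] min(17,1)*9=9 best=240 → r--
[4,12] min(17,4)*8=32 best=240 → r--
[4,11] min(17,20)*7=119 best=240 → l++
[5,11] min(13,20)*6=78 best=240 → l++
[6,11] min(10,20)*5=50 best=240 → l++
[7,11] min(17,20)*4=68 best=240 → l++
[8,11] min(18,20)*3=54 best=240 → l++
[9,11] min(19,20)*2=38 best=240 → l++
[10,11] min(15,20)*1=15 best=240 → l++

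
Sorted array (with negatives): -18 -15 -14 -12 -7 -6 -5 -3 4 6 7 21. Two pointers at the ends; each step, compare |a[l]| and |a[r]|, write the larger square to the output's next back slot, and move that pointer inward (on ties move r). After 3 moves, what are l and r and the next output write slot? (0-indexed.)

l=0 r=11: |-18|<=|21| out[11]=441, r--
l=0 r=10: |-18|>|7| out[10]=324, l++
l=1 r=10: |-15|>|7| out[9]=225, l++

l=2, r=10, next write slot=8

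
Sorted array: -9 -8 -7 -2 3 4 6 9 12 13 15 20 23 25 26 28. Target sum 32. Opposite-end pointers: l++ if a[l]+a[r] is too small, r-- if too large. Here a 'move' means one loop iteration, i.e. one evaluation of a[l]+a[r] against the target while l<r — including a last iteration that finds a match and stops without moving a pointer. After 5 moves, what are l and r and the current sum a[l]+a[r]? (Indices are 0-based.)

l=5, r=15, sum=32

l=0 r=15: -9+28=19 <32, l++
l=1 r=15: -8+28=20 <32, l++
l=2 r=15: -7+28=21 <32, l++
l=3 r=15: -2+28=26 <32, l++
l=4 r=15: 3+28=31 <32, l++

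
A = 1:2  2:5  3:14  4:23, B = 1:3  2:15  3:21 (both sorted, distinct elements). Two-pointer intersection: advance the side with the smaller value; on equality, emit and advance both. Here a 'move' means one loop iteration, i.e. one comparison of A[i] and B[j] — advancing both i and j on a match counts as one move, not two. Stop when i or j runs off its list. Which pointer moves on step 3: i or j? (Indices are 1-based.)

[i=1,j=1] 2<3 → i++
[i=2,j=1] 5>3 → j++
[i=2,j=2] 5<15 → i++

i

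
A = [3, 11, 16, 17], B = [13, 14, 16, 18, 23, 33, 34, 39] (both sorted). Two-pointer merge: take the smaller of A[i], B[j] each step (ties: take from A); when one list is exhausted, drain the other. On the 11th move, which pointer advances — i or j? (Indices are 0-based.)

j

i=0 j=0: A[i]=3<=B[j]=13 take 3, i++
i=1 j=0: A[i]=11<=B[j]=13 take 11, i++
i=2 j=0: A[i]=16>B[j]=13 take 13, j++
i=2 j=1: A[i]=16>B[j]=14 take 14, j++
i=2 j=2: A[i]=16<=B[j]=16 take 16, i++
i=3 j=2: A[i]=17>B[j]=16 take 16, j++
i=3 j=3: A[i]=17<=B[j]=18 take 17, i++
i=4 j=3: A done, take B[j]=18, j++
i=4 j=4: A done, take B[j]=23, j++
i=4 j=5: A done, take B[j]=33, j++
i=4 j=6: A done, take B[j]=34, j++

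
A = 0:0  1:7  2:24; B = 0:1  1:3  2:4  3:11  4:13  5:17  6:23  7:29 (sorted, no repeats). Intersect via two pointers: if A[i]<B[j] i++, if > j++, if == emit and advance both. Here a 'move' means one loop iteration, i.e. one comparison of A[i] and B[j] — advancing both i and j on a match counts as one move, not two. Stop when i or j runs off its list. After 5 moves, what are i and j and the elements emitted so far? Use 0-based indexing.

i=2, j=3, emitted=[]

i=0 j=0: 0<1, i++
i=1 j=0: 7>1, j++
i=1 j=1: 7>3, j++
i=1 j=2: 7>4, j++
i=1 j=3: 7<11, i++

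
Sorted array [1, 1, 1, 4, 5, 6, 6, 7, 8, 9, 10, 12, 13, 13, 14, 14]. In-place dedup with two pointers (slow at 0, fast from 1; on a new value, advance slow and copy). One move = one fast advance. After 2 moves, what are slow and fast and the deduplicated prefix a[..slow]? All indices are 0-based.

slow=0, fast=3, prefix=[1]

slow=0 fast=1: a[fast]=1=a[slow] dup, fast++
slow=0 fast=2: a[fast]=1=a[slow] dup, fast++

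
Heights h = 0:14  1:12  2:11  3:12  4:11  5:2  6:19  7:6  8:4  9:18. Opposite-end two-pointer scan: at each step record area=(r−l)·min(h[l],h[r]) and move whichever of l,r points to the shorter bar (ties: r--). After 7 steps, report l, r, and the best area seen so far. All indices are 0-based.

[0,9] min(14,18)*9=126 best=126 * → l++
[1,9] min(12,18)*8=96 best=126 → l++
[2,9] min(11,18)*7=77 best=126 → l++
[3,9] min(12,18)*6=72 best=126 → l++
[4,9] min(11,18)*5=55 best=126 → l++
[5,9] min(2,18)*4=8 best=126 → l++
[6,9] min(19,18)*3=54 best=126 → r--

l=6, r=8, best area=126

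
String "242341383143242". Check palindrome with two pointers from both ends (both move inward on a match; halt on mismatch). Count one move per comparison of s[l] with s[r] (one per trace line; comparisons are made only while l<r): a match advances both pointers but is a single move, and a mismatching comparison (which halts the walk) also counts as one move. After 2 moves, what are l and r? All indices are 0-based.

[0,14] '2'=='2' → l++,r--
[1,13] '4'=='4' → l++,r--

l=2, r=12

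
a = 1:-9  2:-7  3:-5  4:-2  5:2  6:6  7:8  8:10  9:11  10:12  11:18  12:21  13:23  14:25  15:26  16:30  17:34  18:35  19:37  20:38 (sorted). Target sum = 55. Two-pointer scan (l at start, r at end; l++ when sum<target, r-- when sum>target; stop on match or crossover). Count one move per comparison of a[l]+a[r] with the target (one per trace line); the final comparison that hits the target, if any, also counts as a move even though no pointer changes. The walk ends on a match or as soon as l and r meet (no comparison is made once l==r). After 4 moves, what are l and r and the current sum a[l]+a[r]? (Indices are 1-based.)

l=5, r=20, sum=40

[1,20] -9+38=29 <55 → l++
[2,20] -7+38=31 <55 → l++
[3,20] -5+38=33 <55 → l++
[4,20] -2+38=36 <55 → l++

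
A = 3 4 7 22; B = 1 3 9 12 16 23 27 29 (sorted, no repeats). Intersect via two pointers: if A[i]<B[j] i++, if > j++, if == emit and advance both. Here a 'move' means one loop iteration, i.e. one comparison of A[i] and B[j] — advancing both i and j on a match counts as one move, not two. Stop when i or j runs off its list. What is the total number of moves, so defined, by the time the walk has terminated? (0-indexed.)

8 moves

[i=0,j=0] 3>1 → j++
[i=0,j=1] 3==3 emit → i++,j++
[i=1,j=2] 4<9 → i++
[i=2,j=2] 7<9 → i++
[i=3,j=2] 22>9 → j++
[i=3,j=3] 22>12 → j++
[i=3,j=4] 22>16 → j++
[i=3,j=5] 22<23 → i++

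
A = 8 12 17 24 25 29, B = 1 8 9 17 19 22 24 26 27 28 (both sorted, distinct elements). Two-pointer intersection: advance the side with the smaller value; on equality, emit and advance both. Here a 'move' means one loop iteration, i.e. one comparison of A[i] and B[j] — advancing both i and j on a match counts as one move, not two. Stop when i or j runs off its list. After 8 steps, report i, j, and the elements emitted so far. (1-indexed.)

i=5, j=8, emitted=[8, 17, 24]

[i=1,j=1] 8>1 → j++
[i=1,j=2] 8==8 emit → i++,j++
[i=2,j=3] 12>9 → j++
[i=2,j=4] 12<17 → i++
[i=3,j=4] 17==17 emit → i++,j++
[i=4,j=5] 24>19 → j++
[i=4,j=6] 24>22 → j++
[i=4,j=7] 24==24 emit → i++,j++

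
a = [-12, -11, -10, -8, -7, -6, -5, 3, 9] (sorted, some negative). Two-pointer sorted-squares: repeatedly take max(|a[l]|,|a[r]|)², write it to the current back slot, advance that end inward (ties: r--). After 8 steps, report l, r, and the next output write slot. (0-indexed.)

l=7, r=7, next write slot=0

l=0 r=8: |-12|>|9| out[8]=144, l++
l=1 r=8: |-11|>|9| out[7]=121, l++
l=2 r=8: |-10|>|9| out[6]=100, l++
l=3 r=8: |-8|<=|9| out[5]=81, r--
l=3 r=7: |-8|>|3| out[4]=64, l++
l=4 r=7: |-7|>|3| out[3]=49, l++
l=5 r=7: |-6|>|3| out[2]=36, l++
l=6 r=7: |-5|>|3| out[1]=25, l++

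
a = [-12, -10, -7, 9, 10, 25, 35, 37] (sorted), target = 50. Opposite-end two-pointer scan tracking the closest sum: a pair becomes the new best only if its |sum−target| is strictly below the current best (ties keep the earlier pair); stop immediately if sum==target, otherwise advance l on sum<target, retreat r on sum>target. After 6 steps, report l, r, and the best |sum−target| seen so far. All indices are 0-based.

[0,7] -12+37=25 d=25 * → l++
[1,7] -10+37=27 d=23 * → l++
[2,7] -7+37=30 d=20 * → l++
[3,7] 9+37=46 d=4 * → l++
[4,7] 10+37=47 d=3 * → l++
[5,7] 25+37=62 d=12 → r--

l=5, r=6, best |Δ|=3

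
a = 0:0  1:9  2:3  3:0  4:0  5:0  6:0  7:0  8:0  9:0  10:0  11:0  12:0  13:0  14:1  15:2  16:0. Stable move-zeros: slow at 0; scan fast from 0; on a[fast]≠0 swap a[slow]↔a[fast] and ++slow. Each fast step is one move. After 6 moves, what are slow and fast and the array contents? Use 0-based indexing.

(s=0,f=0) a[fast]=0 → fast++
(s=0,f=1) a[fast]=9≠0 swap→a[0]=9 → slow++,fast++
(s=1,f=2) a[fast]=3≠0 swap→a[1]=3 → slow++,fast++
(s=2,f=3) a[fast]=0 → fast++
(s=2,f=4) a[fast]=0 → fast++
(s=2,f=5) a[fast]=0 → fast++

slow=2, fast=6, a=[9, 3, 0, 0, 0, 0, 0, 0, 0, 0, 0, 0, 0, 0, 1, 2, 0]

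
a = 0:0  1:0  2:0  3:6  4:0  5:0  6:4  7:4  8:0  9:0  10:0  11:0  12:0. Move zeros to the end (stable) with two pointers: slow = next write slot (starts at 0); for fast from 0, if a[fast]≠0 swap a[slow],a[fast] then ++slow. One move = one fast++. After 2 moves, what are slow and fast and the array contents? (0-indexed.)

slow=0, fast=2, a=[0, 0, 0, 6, 0, 0, 4, 4, 0, 0, 0, 0, 0]

slow=0 fast=0: a[fast]=0, fast++
slow=0 fast=1: a[fast]=0, fast++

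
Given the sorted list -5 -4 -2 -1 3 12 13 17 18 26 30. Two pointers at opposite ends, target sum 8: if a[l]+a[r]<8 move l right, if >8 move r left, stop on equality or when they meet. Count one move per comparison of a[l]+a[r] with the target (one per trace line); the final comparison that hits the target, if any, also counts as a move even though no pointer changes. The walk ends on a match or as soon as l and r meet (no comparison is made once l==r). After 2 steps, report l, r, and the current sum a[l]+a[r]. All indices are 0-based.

[0,10] -5+30=25 >8 → r--
[0,9] -5+26=21 >8 → r--

l=0, r=8, sum=13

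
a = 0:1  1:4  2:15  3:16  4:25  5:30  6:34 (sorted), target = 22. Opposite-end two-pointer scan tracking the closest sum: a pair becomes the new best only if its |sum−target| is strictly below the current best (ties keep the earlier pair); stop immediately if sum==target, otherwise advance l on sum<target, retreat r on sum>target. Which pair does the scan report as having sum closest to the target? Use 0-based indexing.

l=0 r=6: 1+34=35 d=13 *, r--
l=0 r=5: 1+30=31 d=9 *, r--
l=0 r=4: 1+25=26 d=4 *, r--
l=0 r=3: 1+16=17 d=5, l++
l=1 r=3: 4+16=20 d=2 *, l++
l=2 r=3: 15+16=31 d=9, r--

pair (4, 16) with sum 20 (|Δ|=2)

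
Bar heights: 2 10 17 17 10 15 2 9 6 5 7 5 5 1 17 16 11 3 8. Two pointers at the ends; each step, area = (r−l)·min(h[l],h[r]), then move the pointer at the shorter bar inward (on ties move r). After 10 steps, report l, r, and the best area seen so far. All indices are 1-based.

l=1 r=19: min(2,8)*18=36 best=36 *, l++
l=2 r=19: min(10,8)*17=136 best=136 *, r--
l=2 r=18: min(10,3)*16=48 best=136, r--
l=2 r=17: min(10,11)*15=150 best=150 *, l++
l=3 r=17: min(17,11)*14=154 best=154 *, r--
l=3 r=16: min(17,16)*13=208 best=208 *, r--
l=3 r=15: min(17,17)*12=204 best=208, r--
l=3 r=14: min(17,1)*11=11 best=208, r--
l=3 r=13: min(17,5)*10=50 best=208, r--
l=3 r=12: min(17,5)*9=45 best=208, r--

l=3, r=11, best area=208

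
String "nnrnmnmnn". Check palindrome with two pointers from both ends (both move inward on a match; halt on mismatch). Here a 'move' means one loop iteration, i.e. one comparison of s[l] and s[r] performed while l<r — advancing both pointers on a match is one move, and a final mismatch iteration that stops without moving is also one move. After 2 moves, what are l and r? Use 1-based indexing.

l=1 r=9: 'n'=='n', l++,r--
l=2 r=8: 'n'=='n', l++,r--

l=3, r=7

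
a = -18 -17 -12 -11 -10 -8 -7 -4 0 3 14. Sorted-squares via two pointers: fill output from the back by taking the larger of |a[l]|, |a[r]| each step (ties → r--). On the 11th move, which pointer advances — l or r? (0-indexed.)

[0,10] |-18|>|14| out[10]=324 → l++
[1,10] |-17|>|14| out[9]=289 → l++
[2,10] |-12|<=|14| out[8]=196 → r--
[2,9] |-12|>|3| out[7]=144 → l++
[3,9] |-11|>|3| out[6]=121 → l++
[4,9] |-10|>|3| out[5]=100 → l++
[5,9] |-8|>|3| out[4]=64 → l++
[6,9] |-7|>|3| out[3]=49 → l++
[7,9] |-4|>|3| out[2]=16 → l++
[8,9] |0|<=|3| out[1]=9 → r--
[8,8] |0|<=|0| out[0]=0 → r--

r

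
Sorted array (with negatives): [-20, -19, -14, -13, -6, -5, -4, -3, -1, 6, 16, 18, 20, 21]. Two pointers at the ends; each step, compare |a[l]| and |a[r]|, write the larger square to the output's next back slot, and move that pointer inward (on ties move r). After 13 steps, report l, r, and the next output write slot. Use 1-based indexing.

l=9, r=9, next write slot=1

l=1 r=14: |-20|<=|21| out[14]=441, r--
l=1 r=13: |-20|<=|20| out[13]=400, r--
l=1 r=12: |-20|>|18| out[12]=400, l++
l=2 r=12: |-19|>|18| out[11]=361, l++
l=3 r=12: |-14|<=|18| out[10]=324, r--
l=3 r=11: |-14|<=|16| out[9]=256, r--
l=3 r=10: |-14|>|6| out[8]=196, l++
l=4 r=10: |-13|>|6| out[7]=169, l++
l=5 r=10: |-6|<=|6| out[6]=36, r--
l=5 r=9: |-6|>|-1| out[5]=36, l++
l=6 r=9: |-5|>|-1| out[4]=25, l++
l=7 r=9: |-4|>|-1| out[3]=16, l++
l=8 r=9: |-3|>|-1| out[2]=9, l++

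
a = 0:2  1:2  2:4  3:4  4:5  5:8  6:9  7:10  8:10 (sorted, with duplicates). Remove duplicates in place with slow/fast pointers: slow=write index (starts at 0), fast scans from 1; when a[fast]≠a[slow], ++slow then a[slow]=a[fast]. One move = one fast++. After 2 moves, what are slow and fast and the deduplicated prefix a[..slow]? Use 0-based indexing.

slow=1, fast=3, prefix=[2, 4]

(s=0,f=1) a[fast]=2=a[slow] dup → fast++
(s=0,f=2) a[fast]=4≠a[slow]=2 write a[1]=4 → slow++,fast++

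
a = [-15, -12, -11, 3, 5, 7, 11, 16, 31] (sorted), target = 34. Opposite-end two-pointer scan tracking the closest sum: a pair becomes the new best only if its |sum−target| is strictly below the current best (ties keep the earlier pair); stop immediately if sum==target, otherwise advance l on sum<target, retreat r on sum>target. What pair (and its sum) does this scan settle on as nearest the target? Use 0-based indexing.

l=0 r=8: -15+31=16 d=18 *, l++
l=1 r=8: -12+31=19 d=15 *, l++
l=2 r=8: -11+31=20 d=14 *, l++
l=3 r=8: 3+31=34 d=0 *, stop

pair (3, 31) with sum 34 (|Δ|=0)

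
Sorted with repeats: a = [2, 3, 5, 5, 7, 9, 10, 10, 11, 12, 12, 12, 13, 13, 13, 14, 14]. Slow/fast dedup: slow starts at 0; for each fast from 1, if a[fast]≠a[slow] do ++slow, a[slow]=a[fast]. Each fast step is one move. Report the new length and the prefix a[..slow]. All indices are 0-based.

(s=0,f=1) a[fast]=3≠a[slow]=2 write a[1]=3 → slow++,fast++
(s=1,f=2) a[fast]=5≠a[slow]=3 write a[2]=5 → slow++,fast++
(s=2,f=3) a[fast]=5=a[slow] dup → fast++
(s=2,f=4) a[fast]=7≠a[slow]=5 write a[3]=7 → slow++,fast++
(s=3,f=5) a[fast]=9≠a[slow]=7 write a[4]=9 → slow++,fast++
(s=4,f=6) a[fast]=10≠a[slow]=9 write a[5]=10 → slow++,fast++
(s=5,f=7) a[fast]=10=a[slow] dup → fast++
(s=5,f=8) a[fast]=11≠a[slow]=10 write a[6]=11 → slow++,fast++
(s=6,f=9) a[fast]=12≠a[slow]=11 write a[7]=12 → slow++,fast++
(s=7,f=10) a[fast]=12=a[slow] dup → fast++
(s=7,f=11) a[fast]=12=a[slow] dup → fast++
(s=7,f=12) a[fast]=13≠a[slow]=12 write a[8]=13 → slow++,fast++
(s=8,f=13) a[fast]=13=a[slow] dup → fast++
(s=8,f=14) a[fast]=13=a[slow] dup → fast++
(s=8,f=15) a[fast]=14≠a[slow]=13 write a[9]=14 → slow++,fast++
(s=9,f=16) a[fast]=14=a[slow] dup → fast++

length 10; prefix = [2, 3, 5, 7, 9, 10, 11, 12, 13, 14]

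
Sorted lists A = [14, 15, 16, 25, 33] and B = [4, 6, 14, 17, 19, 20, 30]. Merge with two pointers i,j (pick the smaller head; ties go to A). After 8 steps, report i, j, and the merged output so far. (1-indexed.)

[i=1,j=1] A[i]=14>B[j]=4 take 4 → j++
[i=1,j=2] A[i]=14>B[j]=6 take 6 → j++
[i=1,j=3] A[i]=14<=B[j]=14 take 14 → i++
[i=2,j=3] A[i]=15>B[j]=14 take 14 → j++
[i=2,j=4] A[i]=15<=B[j]=17 take 15 → i++
[i=3,j=4] A[i]=16<=B[j]=17 take 16 → i++
[i=4,j=4] A[i]=25>B[j]=17 take 17 → j++
[i=4,j=5] A[i]=25>B[j]=19 take 19 → j++

i=4, j=6, merged so far=[4, 6, 14, 14, 15, 16, 17, 19]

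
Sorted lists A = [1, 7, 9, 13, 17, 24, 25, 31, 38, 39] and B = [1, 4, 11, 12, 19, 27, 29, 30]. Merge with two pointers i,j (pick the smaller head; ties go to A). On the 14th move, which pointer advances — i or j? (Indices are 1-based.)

i=1 j=1: A[i]=1<=B[j]=1 take 1, i++
i=2 j=1: A[i]=7>B[j]=1 take 1, j++
i=2 j=2: A[i]=7>B[j]=4 take 4, j++
i=2 j=3: A[i]=7<=B[j]=11 take 7, i++
i=3 j=3: A[i]=9<=B[j]=11 take 9, i++
i=4 j=3: A[i]=13>B[j]=11 take 11, j++
i=4 j=4: A[i]=13>B[j]=12 take 12, j++
i=4 j=5: A[i]=13<=B[j]=19 take 13, i++
i=5 j=5: A[i]=17<=B[j]=19 take 17, i++
i=6 j=5: A[i]=24>B[j]=19 take 19, j++
i=6 j=6: A[i]=24<=B[j]=27 take 24, i++
i=7 j=6: A[i]=25<=B[j]=27 take 25, i++
i=8 j=6: A[i]=31>B[j]=27 take 27, j++
i=8 j=7: A[i]=31>B[j]=29 take 29, j++

j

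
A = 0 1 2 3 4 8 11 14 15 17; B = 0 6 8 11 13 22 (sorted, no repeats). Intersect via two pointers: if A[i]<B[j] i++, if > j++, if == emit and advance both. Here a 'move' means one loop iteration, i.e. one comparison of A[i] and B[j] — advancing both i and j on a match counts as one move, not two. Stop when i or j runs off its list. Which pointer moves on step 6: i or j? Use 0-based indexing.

j

[i=0,j=0] 0==0 emit → i++,j++
[i=1,j=1] 1<6 → i++
[i=2,j=1] 2<6 → i++
[i=3,j=1] 3<6 → i++
[i=4,j=1] 4<6 → i++
[i=5,j=1] 8>6 → j++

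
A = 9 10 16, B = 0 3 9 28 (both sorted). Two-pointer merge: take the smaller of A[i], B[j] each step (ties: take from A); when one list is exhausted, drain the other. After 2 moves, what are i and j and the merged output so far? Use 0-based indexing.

i=0, j=2, merged so far=[0, 3]

[i=0,j=0] A[i]=9>B[j]=0 take 0 → j++
[i=0,j=1] A[i]=9>B[j]=3 take 3 → j++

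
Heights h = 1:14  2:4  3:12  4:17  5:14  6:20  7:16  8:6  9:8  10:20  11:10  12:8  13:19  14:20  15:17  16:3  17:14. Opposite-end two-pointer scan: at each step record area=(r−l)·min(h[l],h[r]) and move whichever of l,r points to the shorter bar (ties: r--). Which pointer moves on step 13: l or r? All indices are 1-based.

[1,17] min(14,14)*16=224 best=224 * → r--
[1,16] min(14,3)*15=45 best=224 → r--
[1,15] min(14,17)*14=196 best=224 → l++
[2,15] min(4,17)*13=52 best=224 → l++
[3,15] min(12,17)*12=144 best=224 → l++
[4,15] min(17,17)*11=187 best=224 → r--
[4,14] min(17,20)*10=170 best=224 → l++
[5,14] min(14,20)*9=126 best=224 → l++
[6,14] min(20,20)*8=160 best=224 → r--
[6,13] min(20,19)*7=133 best=224 → r--
[6,12] min(20,8)*6=48 best=224 → r--
[6,11] min(20,10)*5=50 best=224 → r--
[6,10] min(20,20)*4=80 best=224 → r--

r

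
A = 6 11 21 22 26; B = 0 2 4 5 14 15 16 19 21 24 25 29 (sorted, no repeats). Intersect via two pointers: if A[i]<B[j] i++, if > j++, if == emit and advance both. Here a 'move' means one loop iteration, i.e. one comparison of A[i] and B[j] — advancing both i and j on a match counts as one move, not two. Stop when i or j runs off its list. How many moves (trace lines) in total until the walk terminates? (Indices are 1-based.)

15 moves

[i=1,j=1] 6>0 → j++
[i=1,j=2] 6>2 → j++
[i=1,j=3] 6>4 → j++
[i=1,j=4] 6>5 → j++
[i=1,j=5] 6<14 → i++
[i=2,j=5] 11<14 → i++
[i=3,j=5] 21>14 → j++
[i=3,j=6] 21>15 → j++
[i=3,j=7] 21>16 → j++
[i=3,j=8] 21>19 → j++
[i=3,j=9] 21==21 emit → i++,j++
[i=4,j=10] 22<24 → i++
[i=5,j=10] 26>24 → j++
[i=5,j=11] 26>25 → j++
[i=5,j=12] 26<29 → i++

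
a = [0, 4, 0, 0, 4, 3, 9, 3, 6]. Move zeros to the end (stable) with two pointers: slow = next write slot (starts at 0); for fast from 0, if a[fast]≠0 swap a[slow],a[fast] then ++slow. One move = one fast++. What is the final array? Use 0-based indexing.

[4, 4, 3, 9, 3, 6, 0, 0, 0]

slow=0 fast=0: a[fast]=0, fast++
slow=0 fast=1: a[fast]=4≠0 swap→a[0]=4, slow++,fast++
slow=1 fast=2: a[fast]=0, fast++
slow=1 fast=3: a[fast]=0, fast++
slow=1 fast=4: a[fast]=4≠0 swap→a[1]=4, slow++,fast++
slow=2 fast=5: a[fast]=3≠0 swap→a[2]=3, slow++,fast++
slow=3 fast=6: a[fast]=9≠0 swap→a[3]=9, slow++,fast++
slow=4 fast=7: a[fast]=3≠0 swap→a[4]=3, slow++,fast++
slow=5 fast=8: a[fast]=6≠0 swap→a[5]=6, slow++,fast++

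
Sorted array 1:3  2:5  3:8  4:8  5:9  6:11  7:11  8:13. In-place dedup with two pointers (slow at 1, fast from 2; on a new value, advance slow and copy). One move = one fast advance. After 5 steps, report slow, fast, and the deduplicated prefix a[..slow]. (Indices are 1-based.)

slow=5, fast=7, prefix=[3, 5, 8, 9, 11]

slow=1 fast=2: a[fast]=5≠a[slow]=3 write a[2]=5, slow++,fast++
slow=2 fast=3: a[fast]=8≠a[slow]=5 write a[3]=8, slow++,fast++
slow=3 fast=4: a[fast]=8=a[slow] dup, fast++
slow=3 fast=5: a[fast]=9≠a[slow]=8 write a[4]=9, slow++,fast++
slow=4 fast=6: a[fast]=11≠a[slow]=9 write a[5]=11, slow++,fast++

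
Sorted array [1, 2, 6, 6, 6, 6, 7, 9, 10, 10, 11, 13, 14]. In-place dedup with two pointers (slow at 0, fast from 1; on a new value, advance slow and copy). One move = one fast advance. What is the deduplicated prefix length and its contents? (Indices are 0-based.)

slow=0 fast=1: a[fast]=2≠a[slow]=1 write a[1]=2, slow++,fast++
slow=1 fast=2: a[fast]=6≠a[slow]=2 write a[2]=6, slow++,fast++
slow=2 fast=3: a[fast]=6=a[slow] dup, fast++
slow=2 fast=4: a[fast]=6=a[slow] dup, fast++
slow=2 fast=5: a[fast]=6=a[slow] dup, fast++
slow=2 fast=6: a[fast]=7≠a[slow]=6 write a[3]=7, slow++,fast++
slow=3 fast=7: a[fast]=9≠a[slow]=7 write a[4]=9, slow++,fast++
slow=4 fast=8: a[fast]=10≠a[slow]=9 write a[5]=10, slow++,fast++
slow=5 fast=9: a[fast]=10=a[slow] dup, fast++
slow=5 fast=10: a[fast]=11≠a[slow]=10 write a[6]=11, slow++,fast++
slow=6 fast=11: a[fast]=13≠a[slow]=11 write a[7]=13, slow++,fast++
slow=7 fast=12: a[fast]=14≠a[slow]=13 write a[8]=14, slow++,fast++

length 9; prefix = [1, 2, 6, 7, 9, 10, 11, 13, 14]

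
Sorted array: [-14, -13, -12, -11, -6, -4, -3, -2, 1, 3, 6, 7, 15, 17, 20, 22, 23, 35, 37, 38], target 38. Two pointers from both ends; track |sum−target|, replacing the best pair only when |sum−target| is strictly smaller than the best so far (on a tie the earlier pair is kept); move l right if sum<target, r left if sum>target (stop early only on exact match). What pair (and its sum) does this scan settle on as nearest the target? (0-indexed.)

pair (1, 37) with sum 38 (|Δ|=0)

l=0 r=19: -14+38=24 d=14 *, l++
l=1 r=19: -13+38=25 d=13 *, l++
l=2 r=19: -12+38=26 d=12 *, l++
l=3 r=19: -11+38=27 d=11 *, l++
l=4 r=19: -6+38=32 d=6 *, l++
l=5 r=19: -4+38=34 d=4 *, l++
l=6 r=19: -3+38=35 d=3 *, l++
l=7 r=19: -2+38=36 d=2 *, l++
l=8 r=19: 1+38=39 d=1 *, r--
l=8 r=18: 1+37=38 d=0 *, stop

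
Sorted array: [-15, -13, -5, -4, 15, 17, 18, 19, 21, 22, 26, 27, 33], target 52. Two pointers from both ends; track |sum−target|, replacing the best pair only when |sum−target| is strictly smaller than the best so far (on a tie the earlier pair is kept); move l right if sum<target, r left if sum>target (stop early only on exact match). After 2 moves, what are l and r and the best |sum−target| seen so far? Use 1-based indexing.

l=3, r=13, best |Δ|=32

l=1 r=13: -15+33=18 d=34 *, l++
l=2 r=13: -13+33=20 d=32 *, l++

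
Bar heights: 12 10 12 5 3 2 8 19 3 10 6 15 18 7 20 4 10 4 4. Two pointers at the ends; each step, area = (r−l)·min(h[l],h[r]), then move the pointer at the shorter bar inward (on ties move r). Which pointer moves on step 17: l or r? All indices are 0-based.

[0,18] min(12,4)*18=72 best=72 * → r--
[0,17] min(12,4)*17=68 best=72 → r--
[0,16] min(12,10)*16=160 best=160 * → r--
[0,15] min(12,4)*15=60 best=160 → r--
[0,14] min(12,20)*14=168 best=168 * → l++
[1,14] min(10,20)*13=130 best=168 → l++
[2,14] min(12,20)*12=144 best=168 → l++
[3,14] min(5,20)*11=55 best=168 → l++
[4,14] min(3,20)*10=30 best=168 → l++
[5,14] min(2,20)*9=18 best=168 → l++
[6,14] min(8,20)*8=64 best=168 → l++
[7,14] min(19,20)*7=133 best=168 → l++
[8,14] min(3,20)*6=18 best=168 → l++
[9,14] min(10,20)*5=50 best=168 → l++
[10,14] min(6,20)*4=24 best=168 → l++
[11,14] min(15,20)*3=45 best=168 → l++
[12,14] min(18,20)*2=36 best=168 → l++

l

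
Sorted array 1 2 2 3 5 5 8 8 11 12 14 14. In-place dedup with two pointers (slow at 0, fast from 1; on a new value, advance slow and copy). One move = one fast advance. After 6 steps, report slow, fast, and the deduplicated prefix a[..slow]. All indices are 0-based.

slow=0 fast=1: a[fast]=2≠a[slow]=1 write a[1]=2, slow++,fast++
slow=1 fast=2: a[fast]=2=a[slow] dup, fast++
slow=1 fast=3: a[fast]=3≠a[slow]=2 write a[2]=3, slow++,fast++
slow=2 fast=4: a[fast]=5≠a[slow]=3 write a[3]=5, slow++,fast++
slow=3 fast=5: a[fast]=5=a[slow] dup, fast++
slow=3 fast=6: a[fast]=8≠a[slow]=5 write a[4]=8, slow++,fast++

slow=4, fast=7, prefix=[1, 2, 3, 5, 8]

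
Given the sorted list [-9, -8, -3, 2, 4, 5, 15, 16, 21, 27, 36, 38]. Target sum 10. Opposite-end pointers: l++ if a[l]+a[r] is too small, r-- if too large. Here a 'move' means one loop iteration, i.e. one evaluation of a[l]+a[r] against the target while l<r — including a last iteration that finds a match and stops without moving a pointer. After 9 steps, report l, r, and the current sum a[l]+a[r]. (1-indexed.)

l=4, r=6, sum=7

[1,12] -9+38=29 >10 → r--
[1,11] -9+36=27 >10 → r--
[1,10] -9+27=18 >10 → r--
[1,9] -9+21=12 >10 → r--
[1,8] -9+16=7 <10 → l++
[2,8] -8+16=8 <10 → l++
[3,8] -3+16=13 >10 → r--
[3,7] -3+15=12 >10 → r--
[3,6] -3+5=2 <10 → l++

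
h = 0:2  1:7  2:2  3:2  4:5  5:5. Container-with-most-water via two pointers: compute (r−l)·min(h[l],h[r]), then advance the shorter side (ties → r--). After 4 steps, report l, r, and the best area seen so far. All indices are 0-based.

l=0 r=5: min(2,5)*5=10 best=10 *, l++
l=1 r=5: min(7,5)*4=20 best=20 *, r--
l=1 r=4: min(7,5)*3=15 best=20, r--
l=1 r=3: min(7,2)*2=4 best=20, r--

l=1, r=2, best area=20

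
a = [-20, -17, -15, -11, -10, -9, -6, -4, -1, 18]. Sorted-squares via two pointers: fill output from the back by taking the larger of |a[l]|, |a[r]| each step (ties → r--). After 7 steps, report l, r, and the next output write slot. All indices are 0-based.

l=0 r=9: |-20|>|18| out[9]=400, l++
l=1 r=9: |-17|<=|18| out[8]=324, r--
l=1 r=8: |-17|>|-1| out[7]=289, l++
l=2 r=8: |-15|>|-1| out[6]=225, l++
l=3 r=8: |-11|>|-1| out[5]=121, l++
l=4 r=8: |-10|>|-1| out[4]=100, l++
l=5 r=8: |-9|>|-1| out[3]=81, l++

l=6, r=8, next write slot=2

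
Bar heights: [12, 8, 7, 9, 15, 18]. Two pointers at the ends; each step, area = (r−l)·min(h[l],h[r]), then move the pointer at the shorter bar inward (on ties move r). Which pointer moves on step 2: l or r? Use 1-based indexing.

l

l=1 r=6: min(12,18)*5=60 best=60 *, l++
l=2 r=6: min(8,18)*4=32 best=60, l++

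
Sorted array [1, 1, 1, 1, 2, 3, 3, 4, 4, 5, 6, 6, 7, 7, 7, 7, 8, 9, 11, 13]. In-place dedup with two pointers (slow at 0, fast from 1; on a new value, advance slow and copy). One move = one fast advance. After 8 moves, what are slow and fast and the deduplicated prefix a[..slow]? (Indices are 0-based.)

(s=0,f=1) a[fast]=1=a[slow] dup → fast++
(s=0,f=2) a[fast]=1=a[slow] dup → fast++
(s=0,f=3) a[fast]=1=a[slow] dup → fast++
(s=0,f=4) a[fast]=2≠a[slow]=1 write a[1]=2 → slow++,fast++
(s=1,f=5) a[fast]=3≠a[slow]=2 write a[2]=3 → slow++,fast++
(s=2,f=6) a[fast]=3=a[slow] dup → fast++
(s=2,f=7) a[fast]=4≠a[slow]=3 write a[3]=4 → slow++,fast++
(s=3,f=8) a[fast]=4=a[slow] dup → fast++

slow=3, fast=9, prefix=[1, 2, 3, 4]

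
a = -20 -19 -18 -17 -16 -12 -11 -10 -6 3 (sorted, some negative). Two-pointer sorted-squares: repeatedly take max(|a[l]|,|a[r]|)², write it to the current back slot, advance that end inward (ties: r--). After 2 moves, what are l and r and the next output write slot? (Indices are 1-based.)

[1,10] |-20|>|3| out[10]=400 → l++
[2,10] |-19|>|3| out[9]=361 → l++

l=3, r=10, next write slot=8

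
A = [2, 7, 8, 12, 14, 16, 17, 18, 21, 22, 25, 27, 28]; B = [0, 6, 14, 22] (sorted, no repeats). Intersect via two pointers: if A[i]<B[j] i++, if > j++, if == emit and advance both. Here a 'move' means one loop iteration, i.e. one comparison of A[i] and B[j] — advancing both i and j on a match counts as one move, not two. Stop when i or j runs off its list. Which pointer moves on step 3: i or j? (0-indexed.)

j

[i=0,j=0] 2>0 → j++
[i=0,j=1] 2<6 → i++
[i=1,j=1] 7>6 → j++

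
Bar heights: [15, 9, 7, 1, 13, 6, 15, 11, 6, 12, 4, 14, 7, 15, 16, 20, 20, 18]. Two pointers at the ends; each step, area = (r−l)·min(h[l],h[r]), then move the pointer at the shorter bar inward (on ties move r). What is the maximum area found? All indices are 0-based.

max area = 255

[0,17] min(15,18)*17=255 best=255 * → l++
[1,17] min(9,18)*16=144 best=255 → l++
[2,17] min(7,18)*15=105 best=255 → l++
[3,17] min(1,18)*14=14 best=255 → l++
[4,17] min(13,18)*13=169 best=255 → l++
[5,17] min(6,18)*12=72 best=255 → l++
[6,17] min(15,18)*11=165 best=255 → l++
[7,17] min(11,18)*10=110 best=255 → l++
[8,17] min(6,18)*9=54 best=255 → l++
[9,17] min(12,18)*8=96 best=255 → l++
[10,17] min(4,18)*7=28 best=255 → l++
[11,17] min(14,18)*6=84 best=255 → l++
[12,17] min(7,18)*5=35 best=255 → l++
[13,17] min(15,18)*4=60 best=255 → l++
[14,17] min(16,18)*3=48 best=255 → l++
[15,17] min(20,18)*2=36 best=255 → r--
[15,16] min(20,20)*1=20 best=255 → r--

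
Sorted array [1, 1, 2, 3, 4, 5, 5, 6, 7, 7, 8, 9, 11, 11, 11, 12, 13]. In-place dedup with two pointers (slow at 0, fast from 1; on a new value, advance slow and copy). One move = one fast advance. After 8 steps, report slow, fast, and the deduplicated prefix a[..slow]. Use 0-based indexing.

slow=6, fast=9, prefix=[1, 2, 3, 4, 5, 6, 7]

(s=0,f=1) a[fast]=1=a[slow] dup → fast++
(s=0,f=2) a[fast]=2≠a[slow]=1 write a[1]=2 → slow++,fast++
(s=1,f=3) a[fast]=3≠a[slow]=2 write a[2]=3 → slow++,fast++
(s=2,f=4) a[fast]=4≠a[slow]=3 write a[3]=4 → slow++,fast++
(s=3,f=5) a[fast]=5≠a[slow]=4 write a[4]=5 → slow++,fast++
(s=4,f=6) a[fast]=5=a[slow] dup → fast++
(s=4,f=7) a[fast]=6≠a[slow]=5 write a[5]=6 → slow++,fast++
(s=5,f=8) a[fast]=7≠a[slow]=6 write a[6]=7 → slow++,fast++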